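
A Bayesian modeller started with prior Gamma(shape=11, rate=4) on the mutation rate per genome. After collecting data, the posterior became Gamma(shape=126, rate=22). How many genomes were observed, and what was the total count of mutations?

n = 18 genomes with total 115 mutations

A Gamma(α, β) prior (rate parametrization) on a Poisson rate with n observations summing to S gives posterior Gamma(α+S, β+n).
Matching: Σxᵢ = 126 − 11 = 115 and n = 22 − 4 = 18.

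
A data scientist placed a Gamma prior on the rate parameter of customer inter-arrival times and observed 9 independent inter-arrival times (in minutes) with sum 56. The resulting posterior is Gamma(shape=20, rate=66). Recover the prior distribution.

Gamma–exponential conjugacy: posterior shape = α + n, posterior rate = β + Σtᵢ.
So α = 20 − 9 = 11 and β = 66 − 56 = 10.

Gamma(shape=11, rate=10)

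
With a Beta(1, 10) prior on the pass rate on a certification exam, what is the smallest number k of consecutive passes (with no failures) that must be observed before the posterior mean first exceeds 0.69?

k = 22

After k passes and 0 failures the posterior is Beta(1+k, 10), with mean (1+k)/(1+10+k).
Set (1+k)/(11+k) > 0.69 and solve: k > (0.69·11 − 1)/(1 − 0.69) = 21.258.
The smallest integer exceeding 21.258 is 22.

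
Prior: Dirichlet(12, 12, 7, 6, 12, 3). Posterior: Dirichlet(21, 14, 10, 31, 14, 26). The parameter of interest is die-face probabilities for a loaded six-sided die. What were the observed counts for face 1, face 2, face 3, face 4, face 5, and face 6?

counts (9, 2, 3, 25, 2, 23)

For a Dirichlet(α) prior with multinomial counts c, the posterior is Dirichlet(α + c) componentwise.
Counts are posterior − prior componentwise: 21−12=9, 14−12=2, 10−7=3, 31−6=25, 14−12=2, 26−3=23.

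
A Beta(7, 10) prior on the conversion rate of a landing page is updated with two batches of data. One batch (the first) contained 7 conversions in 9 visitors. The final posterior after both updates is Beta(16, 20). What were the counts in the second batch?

2 conversions and 8 bounces

Because Beta–binomial updating is additive in the counts, the combined data contributed (α_post−α_prior, β_post−β_prior) successes and failures.
Total across both batches: 16−7=9 conversions, 20−10=10 bounces.
Subtract the first batch: 9−7=2 conversions and 10−2=8 bounces.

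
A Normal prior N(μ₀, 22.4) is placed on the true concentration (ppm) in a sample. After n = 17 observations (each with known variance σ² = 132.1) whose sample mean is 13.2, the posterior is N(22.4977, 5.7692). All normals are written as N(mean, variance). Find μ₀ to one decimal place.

The posterior mean is a precision-weighted average: μ_n = (τ₀μ₀ + τ_data·x̄)/(τ₀+τ_data), with τ₀=1/σ₀² and τ_data=n/σ².
Here τ₀ = 1/22.4 = 0.044643 and τ_data = 17/132.1 = 0.128690, so τ_n = 0.173333.
Rearranging for μ₀: μ₀ = (μ_n·τ_n − τ_data·x̄)/τ₀ = (22.4977·0.173333 − 0.128690·13.2) / 0.044643 = 2.200886/0.044643 ≈ 49.3.

μ₀ = 49.3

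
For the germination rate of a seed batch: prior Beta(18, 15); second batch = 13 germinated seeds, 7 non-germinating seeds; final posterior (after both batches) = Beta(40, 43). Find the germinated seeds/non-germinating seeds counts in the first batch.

Sequential conjugate updates are equivalent to a single update on the pooled data, so total successes = posterior α − prior α and total failures = posterior β − prior β.
Total across both batches: 40−18=22 germinated seeds, 43−15=28 non-germinating seeds.
Subtract the second batch: 22−13=9 germinated seeds and 28−7=21 non-germinating seeds.

9 germinated seeds and 21 non-germinating seeds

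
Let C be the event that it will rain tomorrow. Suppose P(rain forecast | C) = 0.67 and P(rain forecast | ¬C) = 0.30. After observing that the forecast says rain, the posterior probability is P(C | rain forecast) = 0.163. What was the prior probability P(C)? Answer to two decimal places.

P(C) = 0.08

In odds form, posterior odds = prior odds × likelihood ratio, so prior odds = posterior odds ÷ LR.
Posterior odds = 0.163/(1−0.163) = 0.1947. LR = 0.67/0.30 = 2.2333.
Prior odds = 0.1947/2.2333 = 0.0872, so P(C) = 0.0872/(1+0.0872) ≈ 0.08.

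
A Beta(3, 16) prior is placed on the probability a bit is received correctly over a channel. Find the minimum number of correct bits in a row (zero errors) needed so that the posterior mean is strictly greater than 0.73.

After k correct bits and 0 errors the posterior is Beta(3+k, 16), with mean (3+k)/(3+16+k).
Set (3+k)/(19+k) > 0.73 and solve: k > (0.73·19 − 3)/(1 − 0.73) = 40.259.
The smallest integer exceeding 40.259 is 41, and checking k=41: (44)/(60) = 0.7333 > 0.73.

k = 41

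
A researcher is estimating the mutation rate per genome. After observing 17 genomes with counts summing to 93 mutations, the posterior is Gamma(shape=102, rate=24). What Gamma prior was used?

Gamma(shape=9, rate=7)

A Gamma(α, β) prior (rate parametrization) on a Poisson rate with n observations summing to S gives posterior Gamma(α+S, β+n).
So α = 102 − 93 = 9 and β = 24 − 17 = 7.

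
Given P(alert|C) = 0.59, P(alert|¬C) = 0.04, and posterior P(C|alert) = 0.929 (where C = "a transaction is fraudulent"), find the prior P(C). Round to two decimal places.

In odds form, posterior odds = prior odds × likelihood ratio, so prior odds = posterior odds ÷ LR.
Posterior odds = 0.929/(1−0.929) = 13.0845. LR = 0.59/0.04 = 14.7500.
Prior odds = 13.0845/14.7500 = 0.8871, so P(C) = 0.8871/(1+0.8871) ≈ 0.47.

P(C) = 0.47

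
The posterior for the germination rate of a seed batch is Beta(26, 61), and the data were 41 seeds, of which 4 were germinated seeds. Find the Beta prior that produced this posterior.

Beta is conjugate to the binomial likelihood: posterior = Beta(a+s, b+f).
So a = 26 − 4 = 22 and b = 61 − 37 = 24.

Beta(22, 24)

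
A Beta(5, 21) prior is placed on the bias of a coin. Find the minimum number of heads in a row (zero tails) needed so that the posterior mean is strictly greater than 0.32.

k = 5

After k heads and 0 tails the posterior is Beta(5+k, 21), with mean (5+k)/(5+21+k).
Set (5+k)/(26+k) > 0.32 and solve: k > (0.32·26 − 5)/(1 − 0.32) = 4.882.
The smallest integer exceeding 4.882 is 5, and checking k=5: (10)/(31) = 0.3226 > 0.32.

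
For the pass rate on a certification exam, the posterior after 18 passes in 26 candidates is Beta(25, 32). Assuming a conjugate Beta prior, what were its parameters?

Beta is conjugate to the binomial likelihood: posterior = Beta(α+s, β+f).
So α = 25 − 18 = 7 and β = 32 − 8 = 24.

Beta(7, 24)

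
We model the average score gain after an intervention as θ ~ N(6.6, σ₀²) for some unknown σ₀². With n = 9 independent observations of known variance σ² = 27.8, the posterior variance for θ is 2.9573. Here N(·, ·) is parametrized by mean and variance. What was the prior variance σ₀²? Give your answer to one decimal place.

For the Normal–Normal model with known σ², precisions add: τ_n = τ₀ + n/σ².
So 1/σ₀² = 1/2.9573 − 9/27.8 = 0.338146 − 0.323741 = 0.014405.
Hence σ₀² = 1/0.014405 ≈ 69.4.

σ₀² = 69.4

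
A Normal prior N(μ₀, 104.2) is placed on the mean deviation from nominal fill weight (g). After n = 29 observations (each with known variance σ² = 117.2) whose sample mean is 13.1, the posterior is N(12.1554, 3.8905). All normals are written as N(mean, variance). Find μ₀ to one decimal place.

μ₀ = -12.2

With known observation variance, the Normal–Normal posterior has precision τ_n = τ₀ + n/σ² and mean μ_n = (τ₀μ₀ + (n/σ²)x̄)/τ_n.
Here τ₀ = 1/104.2 = 0.009597 and τ_data = 29/117.2 = 0.247440, so τ_n = 0.257037.
Rearranging for μ₀: μ₀ = (μ_n·τ_n − τ_data·x̄)/τ₀ = (12.1554·0.257037 − 0.247440·13.1) / 0.009597 = -0.117076/0.009597 ≈ -12.2.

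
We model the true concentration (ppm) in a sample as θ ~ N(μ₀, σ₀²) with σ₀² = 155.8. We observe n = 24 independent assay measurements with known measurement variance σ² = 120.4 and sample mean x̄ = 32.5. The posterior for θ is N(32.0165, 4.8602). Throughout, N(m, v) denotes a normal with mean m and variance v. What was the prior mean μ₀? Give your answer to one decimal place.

μ₀ = 17.0

With known observation variance, the Normal–Normal posterior has precision τ_n = τ₀ + n/σ² and mean μ_n = (τ₀μ₀ + (n/σ²)x̄)/τ_n.
Here τ₀ = 1/155.8 = 0.006418 and τ_data = 24/120.4 = 0.199336, so τ_n = 0.205754.
Rearranging for μ₀: μ₀ = (μ_n·τ_n − τ_data·x̄)/τ₀ = (32.0165·0.205754 − 0.199336·32.5) / 0.006418 = 0.109103/0.006418 ≈ 17.0.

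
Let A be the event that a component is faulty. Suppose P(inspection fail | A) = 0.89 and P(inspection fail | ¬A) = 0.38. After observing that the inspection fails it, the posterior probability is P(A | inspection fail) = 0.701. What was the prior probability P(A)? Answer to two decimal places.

P(A) = 0.50

Bayes' rule in odds form gives O(A|E) = O(A)·[P(E|A)/P(E|¬A)], hence O(A) = O(A|E)/LR.
Posterior odds = 0.701/(1−0.701) = 2.3445. LR = 0.89/0.38 = 2.3421.
Prior odds = 2.3445/2.3421 = 1.0010, so P(A) = 1.0010/(1+1.0010) ≈ 0.50.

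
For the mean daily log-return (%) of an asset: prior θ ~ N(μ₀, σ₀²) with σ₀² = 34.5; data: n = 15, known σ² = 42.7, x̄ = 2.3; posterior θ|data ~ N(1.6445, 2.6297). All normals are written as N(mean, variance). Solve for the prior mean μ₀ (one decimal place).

μ₀ = -6.3

With known observation variance, the Normal–Normal posterior has precision τ_n = τ₀ + n/σ² and mean μ_n = (τ₀μ₀ + (n/σ²)x̄)/τ_n.
Here τ₀ = 1/34.5 = 0.028986 and τ_data = 15/42.7 = 0.351288, so τ_n = 0.380274.
Rearranging for μ₀: μ₀ = (μ_n·τ_n − τ_data·x̄)/τ₀ = (1.6445·0.380274 − 0.351288·2.3) / 0.028986 = -0.182602/0.028986 ≈ -6.3.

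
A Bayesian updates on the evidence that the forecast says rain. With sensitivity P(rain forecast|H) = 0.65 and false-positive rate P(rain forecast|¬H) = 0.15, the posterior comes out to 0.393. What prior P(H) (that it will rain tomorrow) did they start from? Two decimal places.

In odds form, posterior odds = prior odds × likelihood ratio, so prior odds = posterior odds ÷ LR.
Posterior odds = 0.393/(1−0.393) = 0.6474. LR = 0.65/0.15 = 4.3333.
Prior odds = 0.6474/4.3333 = 0.1494, so P(H) = 0.1494/(1+0.1494) ≈ 0.13.

P(H) = 0.13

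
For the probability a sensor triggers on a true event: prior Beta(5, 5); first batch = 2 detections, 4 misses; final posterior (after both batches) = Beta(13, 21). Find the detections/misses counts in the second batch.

Because Beta–binomial updating is additive in the counts, the combined data contributed (α_post−α_prior, β_post−β_prior) successes and failures.
Total across both batches: 13−5=8 detections, 21−5=16 misses.
Subtract the first batch: 8−2=6 detections and 16−4=12 misses.

6 detections and 12 misses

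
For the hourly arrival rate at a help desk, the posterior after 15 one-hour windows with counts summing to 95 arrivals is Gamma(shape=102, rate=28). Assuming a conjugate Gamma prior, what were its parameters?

Gamma–Poisson conjugacy: posterior shape = α + Σxᵢ, posterior rate = β + n.
So α = 102 − 95 = 7 and β = 28 − 15 = 13.

Gamma(shape=7, rate=13)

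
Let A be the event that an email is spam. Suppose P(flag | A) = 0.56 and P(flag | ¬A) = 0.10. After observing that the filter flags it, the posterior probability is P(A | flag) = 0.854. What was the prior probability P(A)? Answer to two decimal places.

Bayes' rule in odds form gives O(A|E) = O(A)·[P(E|A)/P(E|¬A)], hence O(A) = O(A|E)/LR.
Posterior odds = 0.854/(1−0.854) = 5.8493. LR = 0.56/0.10 = 5.6000.
Prior odds = 5.8493/5.6000 = 1.0445, so P(A) = 1.0445/(1+1.0445) ≈ 0.51.

P(A) = 0.51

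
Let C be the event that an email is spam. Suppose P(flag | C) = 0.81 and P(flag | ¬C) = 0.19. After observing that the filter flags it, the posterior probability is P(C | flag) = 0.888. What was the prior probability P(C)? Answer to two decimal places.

P(C) = 0.65

Bayes' rule in odds form gives O(C|E) = O(C)·[P(E|C)/P(E|¬C)], hence O(C) = O(C|E)/LR.
Posterior odds = 0.888/(1−0.888) = 7.9286. LR = 0.81/0.19 = 4.2632.
Prior odds = 7.9286/4.2632 = 1.8598, so P(C) = 1.8598/(1+1.8598) ≈ 0.65.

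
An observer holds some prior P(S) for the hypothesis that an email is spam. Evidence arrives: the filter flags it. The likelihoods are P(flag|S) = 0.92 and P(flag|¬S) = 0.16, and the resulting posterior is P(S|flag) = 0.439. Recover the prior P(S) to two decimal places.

Bayes' rule in odds form gives O(S|E) = O(S)·[P(E|S)/P(E|¬S)], hence O(S) = O(S|E)/LR.
Posterior odds = 0.439/(1−0.439) = 0.7825. LR = 0.92/0.16 = 5.7500.
Prior odds = 0.7825/5.7500 = 0.1361, so P(S) = 0.1361/(1+0.1361) ≈ 0.12.

P(S) = 0.12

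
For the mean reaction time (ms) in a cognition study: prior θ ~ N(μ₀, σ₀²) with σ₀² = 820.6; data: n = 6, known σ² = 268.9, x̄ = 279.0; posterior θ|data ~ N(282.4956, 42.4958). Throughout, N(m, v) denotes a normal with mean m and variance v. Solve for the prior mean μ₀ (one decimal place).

μ₀ = 346.5

With known observation variance, the Normal–Normal posterior has precision τ_n = τ₀ + n/σ² and mean μ_n = (τ₀μ₀ + (n/σ²)x̄)/τ_n.
Here τ₀ = 1/820.6 = 0.001219 and τ_data = 6/268.9 = 0.022313, so τ_n = 0.023532.
Rearranging for μ₀: μ₀ = (μ_n·τ_n − τ_data·x̄)/τ₀ = (282.4956·0.023532 − 0.022313·279.0) / 0.001219 = 0.422359/0.001219 ≈ 346.5.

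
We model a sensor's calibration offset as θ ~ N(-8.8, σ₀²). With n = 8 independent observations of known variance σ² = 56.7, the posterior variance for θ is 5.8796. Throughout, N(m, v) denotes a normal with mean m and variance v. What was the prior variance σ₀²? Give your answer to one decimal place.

σ₀² = 34.5

For the Normal–Normal model with known σ², precisions add: τ_n = τ₀ + n/σ².
So 1/σ₀² = 1/5.8796 − 8/56.7 = 0.170080 − 0.141093 = 0.028987.
Hence σ₀² = 1/0.028987 ≈ 34.5.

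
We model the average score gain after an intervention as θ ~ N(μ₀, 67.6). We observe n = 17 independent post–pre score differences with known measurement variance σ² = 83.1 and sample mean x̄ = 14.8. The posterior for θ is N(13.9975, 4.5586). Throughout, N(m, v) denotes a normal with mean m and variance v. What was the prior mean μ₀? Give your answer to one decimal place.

The posterior mean is a precision-weighted average: μ_n = (τ₀μ₀ + τ_data·x̄)/(τ₀+τ_data), with τ₀=1/σ₀² and τ_data=n/σ².
Here τ₀ = 1/67.6 = 0.014793 and τ_data = 17/83.1 = 0.204573, so τ_n = 0.219366.
Rearranging for μ₀: μ₀ = (μ_n·τ_n − τ_data·x̄)/τ₀ = (13.9975·0.219366 − 0.204573·14.8) / 0.014793 = 0.042895/0.014793 ≈ 2.9.

μ₀ = 2.9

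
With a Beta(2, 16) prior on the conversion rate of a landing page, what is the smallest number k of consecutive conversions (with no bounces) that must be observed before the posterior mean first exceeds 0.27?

k = 4

After k conversions and 0 bounces the posterior is Beta(2+k, 16), with mean (2+k)/(2+16+k).
Set (2+k)/(18+k) > 0.27 and solve: k > (0.27·18 − 2)/(1 − 0.27) = 3.918.
The smallest integer exceeding 3.918 is 4.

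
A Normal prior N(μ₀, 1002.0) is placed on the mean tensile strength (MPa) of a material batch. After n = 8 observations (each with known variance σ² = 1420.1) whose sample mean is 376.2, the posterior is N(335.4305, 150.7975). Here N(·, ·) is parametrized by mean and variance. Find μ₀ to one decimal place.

The posterior mean is a precision-weighted average: μ_n = (τ₀μ₀ + τ_data·x̄)/(τ₀+τ_data), with τ₀=1/σ₀² and τ_data=n/σ².
Here τ₀ = 1/1002.0 = 0.000998 and τ_data = 8/1420.1 = 0.005633, so τ_n = 0.006631.
Rearranging for μ₀: μ₀ = (μ_n·τ_n − τ_data·x̄)/τ₀ = (335.4305·0.006631 − 0.005633·376.2) / 0.000998 = 0.105105/0.000998 ≈ 105.3.

μ₀ = 105.3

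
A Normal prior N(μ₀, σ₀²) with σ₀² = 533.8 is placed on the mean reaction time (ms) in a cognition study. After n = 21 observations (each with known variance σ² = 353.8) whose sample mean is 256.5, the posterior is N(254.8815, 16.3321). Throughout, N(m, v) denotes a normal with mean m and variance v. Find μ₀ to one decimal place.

With known observation variance, the Normal–Normal posterior has precision τ_n = τ₀ + n/σ² and mean μ_n = (τ₀μ₀ + (n/σ²)x̄)/τ_n.
Here τ₀ = 1/533.8 = 0.001873 and τ_data = 21/353.8 = 0.059356, so τ_n = 0.061229.
Rearranging for μ₀: μ₀ = (μ_n·τ_n − τ_data·x̄)/τ₀ = (254.8815·0.061229 − 0.059356·256.5) / 0.001873 = 0.381325/0.001873 ≈ 203.6.

μ₀ = 203.6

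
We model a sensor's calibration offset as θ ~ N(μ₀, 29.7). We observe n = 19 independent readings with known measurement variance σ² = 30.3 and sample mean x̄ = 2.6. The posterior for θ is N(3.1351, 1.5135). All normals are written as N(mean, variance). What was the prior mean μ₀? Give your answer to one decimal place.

μ₀ = 13.1

With known observation variance, the Normal–Normal posterior has precision τ_n = τ₀ + n/σ² and mean μ_n = (τ₀μ₀ + (n/σ²)x̄)/τ_n.
Here τ₀ = 1/29.7 = 0.033670 and τ_data = 19/30.3 = 0.627063, so τ_n = 0.660733.
Rearranging for μ₀: μ₀ = (μ_n·τ_n − τ_data·x̄)/τ₀ = (3.1351·0.660733 − 0.627063·2.6) / 0.033670 = 0.441100/0.033670 ≈ 13.1.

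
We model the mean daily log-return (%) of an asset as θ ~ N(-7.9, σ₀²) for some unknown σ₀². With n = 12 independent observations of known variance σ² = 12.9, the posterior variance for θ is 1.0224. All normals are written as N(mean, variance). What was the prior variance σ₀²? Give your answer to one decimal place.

σ₀² = 20.9

For the Normal–Normal model with known σ², precisions add: τ_n = τ₀ + n/σ².
So 1/σ₀² = 1/1.0224 − 12/12.9 = 0.978091 − 0.930233 = 0.047858.
Hence σ₀² = 1/0.047858 ≈ 20.9.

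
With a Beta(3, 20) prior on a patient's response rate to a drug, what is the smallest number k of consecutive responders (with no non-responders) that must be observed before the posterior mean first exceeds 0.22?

After k responders and 0 non-responders the posterior is Beta(3+k, 20), with mean (3+k)/(3+20+k).
Set (3+k)/(23+k) > 0.22 and solve: k > (0.22·23 − 3)/(1 − 0.22) = 2.641.
The smallest integer exceeding 2.641 is 3.

k = 3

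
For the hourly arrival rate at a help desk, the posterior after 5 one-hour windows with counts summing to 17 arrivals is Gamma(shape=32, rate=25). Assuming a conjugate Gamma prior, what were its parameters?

Gamma(shape=15, rate=20)

A Gamma(α, β) prior (rate parametrization) on a Poisson rate with n observations summing to S gives posterior Gamma(α+S, β+n).
So α = 32 − 17 = 15 and β = 25 − 5 = 20.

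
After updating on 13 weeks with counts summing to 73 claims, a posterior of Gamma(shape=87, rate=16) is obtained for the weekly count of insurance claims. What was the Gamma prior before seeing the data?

Gamma(shape=14, rate=3)

A Gamma(α, β) prior (rate parametrization) on a Poisson rate with n observations summing to S gives posterior Gamma(α+S, β+n).
So α = 87 − 73 = 14 and β = 16 − 13 = 3.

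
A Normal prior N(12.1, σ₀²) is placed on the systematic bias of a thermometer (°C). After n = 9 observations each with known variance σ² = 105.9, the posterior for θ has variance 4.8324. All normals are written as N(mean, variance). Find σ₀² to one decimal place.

σ₀² = 8.2

For the Normal–Normal model with known σ², precisions add: τ_n = τ₀ + n/σ².
So 1/σ₀² = 1/4.8324 − 9/105.9 = 0.206937 − 0.084986 = 0.121951.
Hence σ₀² = 1/0.121951 ≈ 8.2.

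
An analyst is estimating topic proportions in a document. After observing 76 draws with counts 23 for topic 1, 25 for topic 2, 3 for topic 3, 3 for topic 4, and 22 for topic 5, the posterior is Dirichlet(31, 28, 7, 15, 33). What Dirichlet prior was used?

For a Dirichlet(α) prior with multinomial counts c, the posterior is Dirichlet(α + c) componentwise.
Subtract each count from the matching posterior parameter: 31−23=8, 28−25=3, 7−3=4, 15−3=12, 33−22=11.

Dirichlet(8, 3, 4, 12, 11)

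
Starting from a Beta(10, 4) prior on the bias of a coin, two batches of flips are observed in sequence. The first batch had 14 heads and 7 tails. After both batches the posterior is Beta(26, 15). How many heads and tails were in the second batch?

2 heads and 4 tails

Because Beta–binomial updating is additive in the counts, the combined data contributed (α_post−α_prior, β_post−β_prior) successes and failures.
Total across both batches: 26−10=16 heads, 15−4=11 tails.
Subtract the first batch: 16−14=2 heads and 11−7=4 tails.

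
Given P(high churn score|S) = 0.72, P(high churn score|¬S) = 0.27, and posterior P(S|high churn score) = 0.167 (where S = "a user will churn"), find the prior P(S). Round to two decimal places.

P(S) = 0.07

In odds form, posterior odds = prior odds × likelihood ratio, so prior odds = posterior odds ÷ LR.
Posterior odds = 0.167/(1−0.167) = 0.2005. LR = 0.72/0.27 = 2.6667.
Prior odds = 0.2005/2.6667 = 0.0752, so P(S) = 0.0752/(1+0.0752) ≈ 0.07.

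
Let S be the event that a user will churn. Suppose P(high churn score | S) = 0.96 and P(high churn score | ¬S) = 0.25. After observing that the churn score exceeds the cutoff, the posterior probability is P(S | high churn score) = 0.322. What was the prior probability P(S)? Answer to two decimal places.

P(S) = 0.11

In odds form, posterior odds = prior odds × likelihood ratio, so prior odds = posterior odds ÷ LR.
Posterior odds = 0.322/(1−0.322) = 0.4749. LR = 0.96/0.25 = 3.8400.
Prior odds = 0.4749/3.8400 = 0.1237, so P(S) = 0.1237/(1+0.1237) ≈ 0.11.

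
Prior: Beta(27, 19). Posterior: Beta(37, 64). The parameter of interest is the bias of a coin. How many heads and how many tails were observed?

10 heads and 45 tails

Under Beta–binomial conjugacy the posterior parameters are (α+s, β+f).
So s = 37 − 27 = 10 and f = 64 − 19 = 45.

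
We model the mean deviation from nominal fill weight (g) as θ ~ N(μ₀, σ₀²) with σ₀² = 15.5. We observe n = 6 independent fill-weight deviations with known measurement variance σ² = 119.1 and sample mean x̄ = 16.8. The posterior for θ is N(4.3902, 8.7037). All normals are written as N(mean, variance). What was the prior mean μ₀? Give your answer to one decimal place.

μ₀ = -5.3

The posterior mean is a precision-weighted average: μ_n = (τ₀μ₀ + τ_data·x̄)/(τ₀+τ_data), with τ₀=1/σ₀² and τ_data=n/σ².
Here τ₀ = 1/15.5 = 0.064516 and τ_data = 6/119.1 = 0.050378, so τ_n = 0.114894.
Rearranging for μ₀: μ₀ = (μ_n·τ_n − τ_data·x̄)/τ₀ = (4.3902·0.114894 − 0.050378·16.8) / 0.064516 = -0.341943/0.064516 ≈ -5.3.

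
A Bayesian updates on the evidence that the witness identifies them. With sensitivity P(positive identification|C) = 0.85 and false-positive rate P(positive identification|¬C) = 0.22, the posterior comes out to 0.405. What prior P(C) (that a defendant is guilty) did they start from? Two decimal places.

P(C) = 0.15

In odds form, posterior odds = prior odds × likelihood ratio, so prior odds = posterior odds ÷ LR.
Posterior odds = 0.405/(1−0.405) = 0.6807. LR = 0.85/0.22 = 3.8636.
Prior odds = 0.6807/3.8636 = 0.1762, so P(C) = 0.1762/(1+0.1762) ≈ 0.15.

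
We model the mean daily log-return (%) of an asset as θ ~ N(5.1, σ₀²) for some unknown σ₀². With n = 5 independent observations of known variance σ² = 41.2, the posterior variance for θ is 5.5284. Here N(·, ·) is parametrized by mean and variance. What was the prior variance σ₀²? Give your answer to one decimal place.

For the Normal–Normal model with known σ², precisions add: τ_n = τ₀ + n/σ².
So 1/σ₀² = 1/5.5284 − 5/41.2 = 0.180884 − 0.121359 = 0.059525.
Hence σ₀² = 1/0.059525 ≈ 16.8.

σ₀² = 16.8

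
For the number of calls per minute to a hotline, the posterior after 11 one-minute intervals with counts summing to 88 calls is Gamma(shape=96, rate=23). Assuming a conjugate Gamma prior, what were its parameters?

A Gamma(α, β) prior (rate parametrization) on a Poisson rate with n observations summing to S gives posterior Gamma(α+S, β+n).
So α = 96 − 88 = 8 and β = 23 − 11 = 12.

Gamma(shape=8, rate=12)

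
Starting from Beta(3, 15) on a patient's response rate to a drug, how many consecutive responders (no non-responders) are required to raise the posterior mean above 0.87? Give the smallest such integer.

k = 98

After k responders and 0 non-responders the posterior is Beta(3+k, 15), with mean (3+k)/(3+15+k).
Set (3+k)/(18+k) > 0.87 and solve: k > (0.87·18 − 3)/(1 − 0.87) = 97.385.
The smallest integer exceeding 97.385 is 98.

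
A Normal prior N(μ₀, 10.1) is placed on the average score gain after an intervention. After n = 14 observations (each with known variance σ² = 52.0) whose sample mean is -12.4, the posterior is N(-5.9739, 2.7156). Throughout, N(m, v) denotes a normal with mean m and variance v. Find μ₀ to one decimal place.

μ₀ = 11.5

The posterior mean is a precision-weighted average: μ_n = (τ₀μ₀ + τ_data·x̄)/(τ₀+τ_data), with τ₀=1/σ₀² and τ_data=n/σ².
Here τ₀ = 1/10.1 = 0.099010 and τ_data = 14/52.0 = 0.269231, so τ_n = 0.368241.
Rearranging for μ₀: μ₀ = (μ_n·τ_n − τ_data·x̄)/τ₀ = (-5.9739·0.368241 − 0.269231·-12.4) / 0.099010 = 1.138629/0.099010 ≈ 11.5.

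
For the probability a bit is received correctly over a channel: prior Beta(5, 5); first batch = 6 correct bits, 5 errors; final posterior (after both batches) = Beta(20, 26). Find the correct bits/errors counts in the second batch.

9 correct bits and 16 errors

Because Beta–binomial updating is additive in the counts, the combined data contributed (α_post−α_prior, β_post−β_prior) successes and failures.
Total across both batches: 20−5=15 correct bits, 26−5=21 errors.
Subtract the first batch: 15−6=9 correct bits and 21−5=16 errors.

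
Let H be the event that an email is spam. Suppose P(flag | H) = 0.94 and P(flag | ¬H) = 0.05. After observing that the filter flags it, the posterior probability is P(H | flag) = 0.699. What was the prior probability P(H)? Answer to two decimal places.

P(H) = 0.11

In odds form, posterior odds = prior odds × likelihood ratio, so prior odds = posterior odds ÷ LR.
Posterior odds = 0.699/(1−0.699) = 2.3223. LR = 0.94/0.05 = 18.8000.
Prior odds = 2.3223/18.8000 = 0.1235, so P(H) = 0.1235/(1+0.1235) ≈ 0.11.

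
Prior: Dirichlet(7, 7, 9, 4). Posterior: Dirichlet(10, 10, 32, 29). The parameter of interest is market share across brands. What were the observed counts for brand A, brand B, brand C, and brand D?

For a Dirichlet(α) prior with multinomial counts c, the posterior is Dirichlet(α + c) componentwise.
Counts are posterior − prior componentwise: 10−7=3, 10−7=3, 32−9=23, 29−4=25.

counts (3, 3, 23, 25)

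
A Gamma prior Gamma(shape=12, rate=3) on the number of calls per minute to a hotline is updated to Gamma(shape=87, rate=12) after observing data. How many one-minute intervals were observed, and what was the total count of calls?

A Gamma(α, β) prior (rate parametrization) on a Poisson rate with n observations summing to S gives posterior Gamma(α+S, β+n).
Matching: Σxᵢ = 87 − 12 = 75 and n = 12 − 3 = 9.

n = 9 one-minute intervals with total 75 calls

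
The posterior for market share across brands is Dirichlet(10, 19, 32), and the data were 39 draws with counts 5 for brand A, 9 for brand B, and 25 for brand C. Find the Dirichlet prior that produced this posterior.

Dirichlet(5, 10, 7)

For a Dirichlet(α) prior with multinomial counts c, the posterior is Dirichlet(α + c) componentwise.
Subtract each count from the matching posterior parameter: 10−5=5, 19−9=10, 32−25=7.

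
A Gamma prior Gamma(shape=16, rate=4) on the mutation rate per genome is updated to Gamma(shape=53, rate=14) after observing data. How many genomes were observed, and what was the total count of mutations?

Gamma–Poisson conjugacy: posterior shape = α + Σxᵢ, posterior rate = β + n.
Matching: Σxᵢ = 53 − 16 = 37 and n = 14 − 4 = 10.

n = 10 genomes with total 37 mutations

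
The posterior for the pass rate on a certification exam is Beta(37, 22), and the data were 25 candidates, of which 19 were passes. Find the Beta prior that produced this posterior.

Beta(18, 16)

Beta is conjugate to the binomial likelihood: posterior = Beta(a+s, b+f).
So a = 37 − 19 = 18 and b = 22 − 6 = 16.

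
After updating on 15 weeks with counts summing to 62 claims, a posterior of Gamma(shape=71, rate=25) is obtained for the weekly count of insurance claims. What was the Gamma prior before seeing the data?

Gamma(shape=9, rate=10)

Gamma–Poisson conjugacy: posterior shape = α + Σxᵢ, posterior rate = β + n.
So α = 71 − 62 = 9 and β = 25 − 15 = 10.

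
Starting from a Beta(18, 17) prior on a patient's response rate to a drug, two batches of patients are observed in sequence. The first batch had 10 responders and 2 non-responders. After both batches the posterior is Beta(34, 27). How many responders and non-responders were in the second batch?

6 responders and 8 non-responders

Sequential conjugate updates are equivalent to a single update on the pooled data, so total successes = posterior α − prior α and total failures = posterior β − prior β.
Total across both batches: 34−18=16 responders, 27−17=10 non-responders.
Subtract the first batch: 16−10=6 responders and 10−2=8 non-responders.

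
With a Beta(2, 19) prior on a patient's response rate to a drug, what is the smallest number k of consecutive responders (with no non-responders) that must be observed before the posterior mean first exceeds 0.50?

After k responders and 0 non-responders the posterior is Beta(2+k, 19), with mean (2+k)/(2+19+k).
Set (2+k)/(21+k) > 0.50 and solve: k > (0.50·21 − 2)/(1 − 0.50) = 17.000.
The smallest integer exceeding 17.000 is 18.

k = 18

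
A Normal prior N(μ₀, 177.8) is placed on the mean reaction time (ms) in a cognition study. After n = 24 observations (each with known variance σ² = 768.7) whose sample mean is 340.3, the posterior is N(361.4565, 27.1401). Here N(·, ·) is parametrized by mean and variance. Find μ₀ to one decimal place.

μ₀ = 478.9

With known observation variance, the Normal–Normal posterior has precision τ_n = τ₀ + n/σ² and mean μ_n = (τ₀μ₀ + (n/σ²)x̄)/τ_n.
Here τ₀ = 1/177.8 = 0.005624 and τ_data = 24/768.7 = 0.031222, so τ_n = 0.036846.
Rearranging for μ₀: μ₀ = (μ_n·τ_n − τ_data·x̄)/τ₀ = (361.4565·0.036846 − 0.031222·340.3) / 0.005624 = 2.693380/0.005624 ≈ 478.9.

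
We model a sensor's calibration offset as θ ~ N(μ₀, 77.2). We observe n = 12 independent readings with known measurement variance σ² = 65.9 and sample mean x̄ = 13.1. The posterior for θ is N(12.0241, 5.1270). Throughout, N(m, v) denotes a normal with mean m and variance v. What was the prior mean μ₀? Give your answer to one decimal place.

μ₀ = -3.1

The posterior mean is a precision-weighted average: μ_n = (τ₀μ₀ + τ_data·x̄)/(τ₀+τ_data), with τ₀=1/σ₀² and τ_data=n/σ².
Here τ₀ = 1/77.2 = 0.012953 and τ_data = 12/65.9 = 0.182094, so τ_n = 0.195047.
Rearranging for μ₀: μ₀ = (μ_n·τ_n − τ_data·x̄)/τ₀ = (12.0241·0.195047 − 0.182094·13.1) / 0.012953 = -0.040167/0.012953 ≈ -3.1.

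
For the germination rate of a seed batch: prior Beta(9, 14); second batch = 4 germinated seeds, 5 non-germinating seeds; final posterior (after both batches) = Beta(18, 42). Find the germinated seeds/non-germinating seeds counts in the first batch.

5 germinated seeds and 23 non-germinating seeds

Because Beta–binomial updating is additive in the counts, the combined data contributed (α_post−α_prior, β_post−β_prior) successes and failures.
Total across both batches: 18−9=9 germinated seeds, 42−14=28 non-germinating seeds.
Subtract the second batch: 9−4=5 germinated seeds and 28−5=23 non-germinating seeds.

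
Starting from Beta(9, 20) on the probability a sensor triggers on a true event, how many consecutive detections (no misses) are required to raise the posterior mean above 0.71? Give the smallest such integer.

k = 40

After k detections and 0 misses the posterior is Beta(9+k, 20), with mean (9+k)/(9+20+k).
Set (9+k)/(29+k) > 0.71 and solve: k > (0.71·29 − 9)/(1 − 0.71) = 39.966.
The smallest integer exceeding 39.966 is 40.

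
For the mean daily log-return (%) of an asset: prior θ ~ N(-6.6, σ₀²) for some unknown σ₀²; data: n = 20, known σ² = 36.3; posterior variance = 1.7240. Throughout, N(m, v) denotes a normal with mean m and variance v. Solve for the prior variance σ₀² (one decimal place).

σ₀² = 34.4

Posterior precision equals prior precision plus data precision: 1/σ_n² = 1/σ₀² + n/σ².
So 1/σ₀² = 1/1.7240 − 20/36.3 = 0.580046 − 0.550964 = 0.029082.
Hence σ₀² = 1/0.029082 ≈ 34.4.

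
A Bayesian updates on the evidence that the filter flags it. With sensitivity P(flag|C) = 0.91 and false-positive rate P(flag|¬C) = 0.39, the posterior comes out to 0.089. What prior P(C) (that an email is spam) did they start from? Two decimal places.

P(C) = 0.04

In odds form, posterior odds = prior odds × likelihood ratio, so prior odds = posterior odds ÷ LR.
Posterior odds = 0.089/(1−0.089) = 0.0977. LR = 0.91/0.39 = 2.3333.
Prior odds = 0.0977/2.3333 = 0.0419, so P(C) = 0.0419/(1+0.0419) ≈ 0.04.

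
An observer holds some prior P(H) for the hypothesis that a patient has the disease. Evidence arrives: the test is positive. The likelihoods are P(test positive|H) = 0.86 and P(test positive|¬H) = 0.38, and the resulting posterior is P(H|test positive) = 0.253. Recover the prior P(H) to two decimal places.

P(H) = 0.13

Bayes' rule in odds form gives O(H|E) = O(H)·[P(E|H)/P(E|¬H)], hence O(H) = O(H|E)/LR.
Posterior odds = 0.253/(1−0.253) = 0.3387. LR = 0.86/0.38 = 2.2632.
Prior odds = 0.3387/2.2632 = 0.1497, so P(H) = 0.1497/(1+0.1497) ≈ 0.13.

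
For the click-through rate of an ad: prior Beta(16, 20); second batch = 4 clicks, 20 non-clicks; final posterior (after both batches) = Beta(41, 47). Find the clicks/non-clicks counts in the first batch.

Sequential conjugate updates are equivalent to a single update on the pooled data, so total successes = posterior α − prior α and total failures = posterior β − prior β.
Total across both batches: 41−16=25 clicks, 47−20=27 non-clicks.
Subtract the second batch: 25−4=21 clicks and 27−20=7 non-clicks.

21 clicks and 7 non-clicks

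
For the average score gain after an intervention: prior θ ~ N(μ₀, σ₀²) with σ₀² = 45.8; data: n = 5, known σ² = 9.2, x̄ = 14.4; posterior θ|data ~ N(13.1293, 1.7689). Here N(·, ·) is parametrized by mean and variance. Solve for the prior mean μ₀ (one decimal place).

With known observation variance, the Normal–Normal posterior has precision τ_n = τ₀ + n/σ² and mean μ_n = (τ₀μ₀ + (n/σ²)x̄)/τ_n.
Here τ₀ = 1/45.8 = 0.021834 and τ_data = 5/9.2 = 0.543478, so τ_n = 0.565312.
Rearranging for μ₀: μ₀ = (μ_n·τ_n − τ_data·x̄)/τ₀ = (13.1293·0.565312 − 0.543478·14.4) / 0.021834 = -0.403932/0.021834 ≈ -18.5.

μ₀ = -18.5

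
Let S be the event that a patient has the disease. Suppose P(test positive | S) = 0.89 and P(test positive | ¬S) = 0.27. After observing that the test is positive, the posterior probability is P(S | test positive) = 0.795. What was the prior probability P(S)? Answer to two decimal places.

In odds form, posterior odds = prior odds × likelihood ratio, so prior odds = posterior odds ÷ LR.
Posterior odds = 0.795/(1−0.795) = 3.8780. LR = 0.89/0.27 = 3.2963.
Prior odds = 3.8780/3.2963 = 1.1765, so P(S) = 1.1765/(1+1.1765) ≈ 0.54.

P(S) = 0.54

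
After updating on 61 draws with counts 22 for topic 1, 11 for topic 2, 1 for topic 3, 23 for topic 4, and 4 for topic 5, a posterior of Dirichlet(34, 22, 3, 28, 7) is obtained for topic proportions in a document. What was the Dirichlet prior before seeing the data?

For a Dirichlet(α) prior with multinomial counts c, the posterior is Dirichlet(α + c) componentwise.
Subtract each count from the matching posterior parameter: 34−22=12, 22−11=11, 3−1=2, 28−23=5, 7−4=3.

Dirichlet(12, 11, 2, 5, 3)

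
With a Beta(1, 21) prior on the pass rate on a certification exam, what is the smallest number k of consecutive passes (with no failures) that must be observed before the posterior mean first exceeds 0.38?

After k passes and 0 failures the posterior is Beta(1+k, 21), with mean (1+k)/(1+21+k).
Set (1+k)/(22+k) > 0.38 and solve: k > (0.38·22 − 1)/(1 − 0.38) = 11.871.
The smallest integer exceeding 11.871 is 12.

k = 12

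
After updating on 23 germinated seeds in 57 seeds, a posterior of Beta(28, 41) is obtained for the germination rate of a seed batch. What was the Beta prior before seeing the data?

Beta(5, 7)

A Beta(α, β) prior with s successes and f failures in binomial data gives a Beta(α+s, β+f) posterior.
Subtract the data counts: 28−23=5, 41−34=7.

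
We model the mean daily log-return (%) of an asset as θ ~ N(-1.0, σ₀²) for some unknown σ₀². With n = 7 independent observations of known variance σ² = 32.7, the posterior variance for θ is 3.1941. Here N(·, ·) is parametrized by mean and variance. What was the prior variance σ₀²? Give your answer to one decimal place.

Posterior precision equals prior precision plus data precision: 1/σ_n² = 1/σ₀² + n/σ².
So 1/σ₀² = 1/3.1941 − 7/32.7 = 0.313077 − 0.214067 = 0.099010.
Hence σ₀² = 1/0.099010 ≈ 10.1.

σ₀² = 10.1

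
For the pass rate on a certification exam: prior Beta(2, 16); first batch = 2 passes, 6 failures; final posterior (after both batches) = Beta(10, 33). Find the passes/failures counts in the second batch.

6 passes and 11 failures

Sequential conjugate updates are equivalent to a single update on the pooled data, so total successes = posterior α − prior α and total failures = posterior β − prior β.
Total across both batches: 10−2=8 passes, 33−16=17 failures.
Subtract the first batch: 8−2=6 passes and 17−6=11 failures.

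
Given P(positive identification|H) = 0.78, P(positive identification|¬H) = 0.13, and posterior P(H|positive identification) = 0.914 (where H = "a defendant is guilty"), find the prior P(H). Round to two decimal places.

In odds form, posterior odds = prior odds × likelihood ratio, so prior odds = posterior odds ÷ LR.
Posterior odds = 0.914/(1−0.914) = 10.6279. LR = 0.78/0.13 = 6.0000.
Prior odds = 10.6279/6.0000 = 1.7713, so P(H) = 1.7713/(1+1.7713) ≈ 0.64.

P(H) = 0.64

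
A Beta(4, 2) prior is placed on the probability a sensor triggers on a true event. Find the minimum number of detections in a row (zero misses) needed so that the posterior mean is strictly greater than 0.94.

k = 28

After k detections and 0 misses the posterior is Beta(4+k, 2), with mean (4+k)/(4+2+k).
Set (4+k)/(6+k) > 0.94 and solve: k > (0.94·6 − 4)/(1 − 0.94) = 27.333.
The smallest integer exceeding 27.333 is 28, and checking k=28: (32)/(34) = 0.9412 > 0.94.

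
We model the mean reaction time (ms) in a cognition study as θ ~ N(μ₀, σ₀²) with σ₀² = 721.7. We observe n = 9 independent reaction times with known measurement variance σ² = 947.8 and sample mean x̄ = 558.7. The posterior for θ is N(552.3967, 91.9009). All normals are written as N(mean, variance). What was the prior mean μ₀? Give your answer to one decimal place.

The posterior mean is a precision-weighted average: μ_n = (τ₀μ₀ + τ_data·x̄)/(τ₀+τ_data), with τ₀=1/σ₀² and τ_data=n/σ².
Here τ₀ = 1/721.7 = 0.001386 and τ_data = 9/947.8 = 0.009496, so τ_n = 0.010882.
Rearranging for μ₀: μ₀ = (μ_n·τ_n − τ_data·x̄)/τ₀ = (552.3967·0.010882 − 0.009496·558.7) / 0.001386 = 0.705766/0.001386 ≈ 509.2.

μ₀ = 509.2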